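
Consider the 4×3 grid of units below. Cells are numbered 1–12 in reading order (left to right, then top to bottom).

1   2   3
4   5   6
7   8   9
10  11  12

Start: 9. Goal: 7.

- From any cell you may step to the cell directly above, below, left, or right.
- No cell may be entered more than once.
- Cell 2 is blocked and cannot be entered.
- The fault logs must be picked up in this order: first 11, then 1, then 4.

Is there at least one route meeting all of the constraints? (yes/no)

no

1 must be visited but has only one open neighbour (4), and it is neither the start nor the goal — the route would have to enter and leave through 4, re-entering it.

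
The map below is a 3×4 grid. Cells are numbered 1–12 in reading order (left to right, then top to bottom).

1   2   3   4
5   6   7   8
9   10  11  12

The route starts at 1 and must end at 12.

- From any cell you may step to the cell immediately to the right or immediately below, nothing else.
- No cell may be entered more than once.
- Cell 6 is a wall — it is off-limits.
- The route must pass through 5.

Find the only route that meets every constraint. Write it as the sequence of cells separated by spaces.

1 5 9 10 11 12

Moves only go right or down, so the column and row indices never decrease.
Route from 1: 2× down (reaching 9), 3× right (reaching 12) — 5 moves in all.
Check: all required cells visited.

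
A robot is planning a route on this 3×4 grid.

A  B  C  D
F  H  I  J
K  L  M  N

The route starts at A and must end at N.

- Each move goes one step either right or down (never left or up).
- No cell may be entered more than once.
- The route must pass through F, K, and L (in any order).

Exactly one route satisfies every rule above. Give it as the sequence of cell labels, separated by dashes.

A - F - K - L - M - N

Moves only go right or down, so the column and row indices never decrease.
Route from A: down 2 to K, right 3 to N — 5 moves in all.
Check: all required cells visited.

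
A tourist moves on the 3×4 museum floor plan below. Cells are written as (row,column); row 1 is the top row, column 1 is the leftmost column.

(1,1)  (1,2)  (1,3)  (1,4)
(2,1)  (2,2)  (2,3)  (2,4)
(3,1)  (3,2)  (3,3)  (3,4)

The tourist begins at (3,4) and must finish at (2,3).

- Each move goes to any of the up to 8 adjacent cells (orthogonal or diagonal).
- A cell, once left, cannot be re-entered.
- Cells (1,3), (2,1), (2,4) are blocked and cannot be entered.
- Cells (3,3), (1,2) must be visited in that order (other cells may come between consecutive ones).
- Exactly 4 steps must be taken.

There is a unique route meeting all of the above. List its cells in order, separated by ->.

(3,4) -> (3,3) -> (2,2) -> (1,2) -> (2,3)

The waypoints must appear in the order (3,3), (1,2), with no cell reused.
Route from (3,4): left 1 to (3,3), up-left 1 to (2,2), up 1 to (1,2), down-right 1 to (2,3) — 4 moves in all.
Check: order respected ((3,3) at step 1, (1,2) at step 3); 4 moves as required.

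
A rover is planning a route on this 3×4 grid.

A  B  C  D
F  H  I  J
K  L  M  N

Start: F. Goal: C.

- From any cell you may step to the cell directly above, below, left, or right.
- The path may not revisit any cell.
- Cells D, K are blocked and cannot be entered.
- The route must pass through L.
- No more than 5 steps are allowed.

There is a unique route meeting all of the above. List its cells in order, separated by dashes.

The 5-move cap with required stops at L leaves no slack for detours.
Route from F: right to H, down to L, right to M, 2× up (reaching C) — 5 moves in all.
Check: all required cells visited; 5 ≤ 5 moves.

F - H - L - M - I - C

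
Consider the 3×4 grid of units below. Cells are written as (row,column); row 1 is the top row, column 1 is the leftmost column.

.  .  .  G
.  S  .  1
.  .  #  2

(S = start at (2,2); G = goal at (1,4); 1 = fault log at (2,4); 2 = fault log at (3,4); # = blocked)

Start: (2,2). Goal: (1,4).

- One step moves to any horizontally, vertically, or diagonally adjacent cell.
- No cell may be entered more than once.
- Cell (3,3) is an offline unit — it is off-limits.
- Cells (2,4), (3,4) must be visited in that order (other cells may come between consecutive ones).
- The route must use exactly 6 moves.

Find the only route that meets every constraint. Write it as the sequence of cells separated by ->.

(2,2) -> (1,2) -> (1,3) -> (2,4) -> (3,4) -> (2,3) -> (1,4)

The waypoints must appear in the order (2,4), (3,4), with no cell reused.
Route from (2,2): up 1 to (1,2), right 1 to (1,3), down-right 1 to (2,4), down 1 to (3,4), up-left 1 to (2,3), up-right 1 to (1,4) — 6 moves in all.
Check: order respected (1 at step 3, 2 at step 4); 6 moves as required.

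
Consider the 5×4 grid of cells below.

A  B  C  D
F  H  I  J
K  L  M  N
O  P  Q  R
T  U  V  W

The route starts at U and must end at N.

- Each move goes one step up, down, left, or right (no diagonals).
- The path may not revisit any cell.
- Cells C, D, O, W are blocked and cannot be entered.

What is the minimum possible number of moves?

The Manhattan distance from U to N is |5−3| + |2−4| = 4, so at least 4 moves are needed.
A route of 4 moves achieves this: U → P → L → M → N.
Since 4 matches the lower bound, it is optimal.

4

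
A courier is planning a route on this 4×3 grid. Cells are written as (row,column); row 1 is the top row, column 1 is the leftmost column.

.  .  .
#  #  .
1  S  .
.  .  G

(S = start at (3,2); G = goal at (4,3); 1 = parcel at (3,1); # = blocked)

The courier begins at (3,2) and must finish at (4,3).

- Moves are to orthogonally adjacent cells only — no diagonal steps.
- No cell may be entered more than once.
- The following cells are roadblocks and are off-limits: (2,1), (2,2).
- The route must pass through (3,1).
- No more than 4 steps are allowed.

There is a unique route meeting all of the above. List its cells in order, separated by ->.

(3,2) -> (3,1) -> (4,1) -> (4,2) -> (4,3)

The budget equals the shortest possible length, so every move has to be on a shortest route through the required cells.
Route from (3,2): left 1 to (3,1), down 1 to (4,1), right 2 to (4,3) — 4 moves in all.
Check: all required cells visited; 4 ≤ 4 moves.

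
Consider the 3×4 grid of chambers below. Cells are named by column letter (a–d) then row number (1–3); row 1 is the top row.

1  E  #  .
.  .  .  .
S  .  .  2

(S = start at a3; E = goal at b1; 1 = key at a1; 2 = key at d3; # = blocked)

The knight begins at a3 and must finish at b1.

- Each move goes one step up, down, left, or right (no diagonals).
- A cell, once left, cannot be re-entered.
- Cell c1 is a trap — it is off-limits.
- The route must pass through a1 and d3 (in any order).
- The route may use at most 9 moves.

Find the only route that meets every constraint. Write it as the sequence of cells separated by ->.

The budget equals the shortest possible length, so every move has to be on a shortest route through the required cells.
Route from a3: 3× right (reaching d3), up to d2, 3× left (reaching a2), up to a1, right to b1 — 9 moves in all.
Check: all required cells visited; 9 ≤ 9 moves.

a3 -> b3 -> c3 -> d3 -> d2 -> c2 -> b2 -> a2 -> a1 -> b1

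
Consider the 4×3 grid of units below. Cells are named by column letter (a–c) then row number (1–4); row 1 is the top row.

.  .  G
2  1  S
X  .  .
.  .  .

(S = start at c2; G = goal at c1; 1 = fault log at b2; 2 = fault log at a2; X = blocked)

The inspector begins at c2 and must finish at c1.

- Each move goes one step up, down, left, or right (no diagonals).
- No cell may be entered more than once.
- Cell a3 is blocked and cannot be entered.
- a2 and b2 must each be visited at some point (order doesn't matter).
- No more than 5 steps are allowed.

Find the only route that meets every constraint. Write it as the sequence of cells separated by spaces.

c2 b2 a2 a1 b1 c1

Any route must reach a2 and b2 and still end at c1 within 5 moves, so the order of the required stops is forced.
Route from c2: 2× left (reaching a2), up to a1, 2× right (reaching c1) — 5 moves in all.
Check: all required cells visited; 5 ≤ 5 moves.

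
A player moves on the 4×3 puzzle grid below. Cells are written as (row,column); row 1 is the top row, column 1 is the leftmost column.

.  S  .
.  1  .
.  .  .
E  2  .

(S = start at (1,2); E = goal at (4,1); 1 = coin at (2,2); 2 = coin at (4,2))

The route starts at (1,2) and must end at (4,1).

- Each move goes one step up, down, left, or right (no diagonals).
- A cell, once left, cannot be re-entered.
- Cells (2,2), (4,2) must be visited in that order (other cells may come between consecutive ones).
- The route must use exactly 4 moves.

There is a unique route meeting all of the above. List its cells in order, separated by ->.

(1,2) -> (2,2) -> (3,2) -> (4,2) -> (4,1)

The waypoints must appear in the order (2,2), (4,2), with no cell reused.
Route from (1,2): 3× down (reaching (4,2)), left to (4,1) — 4 moves in all.
Check: order respected (1 at step 1, 2 at step 3); 4 moves as required.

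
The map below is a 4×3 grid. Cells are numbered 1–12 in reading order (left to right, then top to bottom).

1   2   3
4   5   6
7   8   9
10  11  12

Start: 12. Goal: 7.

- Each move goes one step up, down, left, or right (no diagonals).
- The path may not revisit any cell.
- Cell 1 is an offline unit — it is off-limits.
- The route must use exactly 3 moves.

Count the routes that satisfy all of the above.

3

Need simple routes of exactly 3 moves from 12 to 7 (Manhattan distance 3, so 0 moves are spent on a detour and 0 undoing it).
Enumerating: 12 9 8 7 | 12 11 8 7 | 12 11 10 7.
That gives 3 routes.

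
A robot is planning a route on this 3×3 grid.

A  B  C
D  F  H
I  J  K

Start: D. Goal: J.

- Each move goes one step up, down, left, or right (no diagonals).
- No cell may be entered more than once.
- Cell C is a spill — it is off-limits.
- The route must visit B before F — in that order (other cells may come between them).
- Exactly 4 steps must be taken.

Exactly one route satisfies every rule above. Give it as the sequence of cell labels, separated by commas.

D, A, B, F, J

The waypoints must appear in the order B, F, with no cell reused.
Route from D: up to A, right to B, 2× down (reaching J) — 4 moves in all.
Check: order respected (B at step 2, F at step 3); 4 moves as required.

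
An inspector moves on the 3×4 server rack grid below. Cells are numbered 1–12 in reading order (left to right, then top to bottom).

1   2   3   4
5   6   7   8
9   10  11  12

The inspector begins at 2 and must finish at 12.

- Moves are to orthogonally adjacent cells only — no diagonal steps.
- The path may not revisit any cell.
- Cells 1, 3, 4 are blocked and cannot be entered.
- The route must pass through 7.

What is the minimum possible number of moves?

Any route passes through 7 somewhere between 2 and 12. Summing Manhattan distances along the two legs (2 → 7 → 12) gives a lower bound of 2 + 2 = 4 moves.
A route of 4 moves achieves this: 2 → 6 → 7 → 11 → 12.
Since 4 matches the lower bound, it is optimal.

4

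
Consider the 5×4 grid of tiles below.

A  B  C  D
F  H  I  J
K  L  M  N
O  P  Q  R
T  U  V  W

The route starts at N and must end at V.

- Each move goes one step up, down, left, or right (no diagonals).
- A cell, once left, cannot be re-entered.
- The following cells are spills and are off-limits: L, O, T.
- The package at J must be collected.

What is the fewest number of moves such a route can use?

5

Any route passes through J somewhere between N and V. Summing Manhattan distances along the two legs (N → J → V) gives a lower bound of 1 + 4 = 5 moves.
A route of 5 moves achieves this: N → J → I → M → Q → V.
Since 5 matches the lower bound, it is optimal.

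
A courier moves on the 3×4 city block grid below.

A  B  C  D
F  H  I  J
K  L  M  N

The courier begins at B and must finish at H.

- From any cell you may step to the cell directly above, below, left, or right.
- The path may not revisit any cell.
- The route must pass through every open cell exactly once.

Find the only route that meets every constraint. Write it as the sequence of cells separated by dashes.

B - A - F - K - L - M - N - J - D - C - I - H

Need to visit all 12 open cells exactly once, starting at B and ending at H.
Cell K has only two open neighbours (F and L), so the path must pass straight through it: one of those is the cell it's entered from and the other is where it exits.
Route from B: left to A, 2× down (reaching K), 3× right (reaching N), 2× up (reaching D), left to C, down to I, left to H — 11 moves in all.
Check: all 12 open cells covered.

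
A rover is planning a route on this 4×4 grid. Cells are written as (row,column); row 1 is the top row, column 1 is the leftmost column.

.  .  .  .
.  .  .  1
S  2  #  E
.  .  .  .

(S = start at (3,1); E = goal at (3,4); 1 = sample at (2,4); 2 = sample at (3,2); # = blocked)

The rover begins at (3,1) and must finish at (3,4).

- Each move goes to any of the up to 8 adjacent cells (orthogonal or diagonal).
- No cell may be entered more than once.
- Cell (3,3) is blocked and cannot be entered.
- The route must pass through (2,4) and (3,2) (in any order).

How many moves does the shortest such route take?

4

Any route passes through (2,4) and (3,2) in some order between (3,1) and (3,4). Summing Chebyshev distances along each leg and taking the cheapest ordering ((3,1) → (3,2) → (2,4) → (3,4)) gives a lower bound of 1 + 2 + 1 = 4 moves.
A route of 4 moves achieves this: (3,1) → (3,2) → (2,3) → (2,4) → (3,4).
Since 4 matches the lower bound, it is optimal.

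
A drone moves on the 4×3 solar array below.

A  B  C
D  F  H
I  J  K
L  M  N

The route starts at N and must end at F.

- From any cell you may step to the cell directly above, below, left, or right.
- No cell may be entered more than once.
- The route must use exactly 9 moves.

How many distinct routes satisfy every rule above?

Need simple routes of exactly 9 moves from N to F (Manhattan distance 3, so 3 moves are spent on a detour and 3 undoing it).
Enumerating: N K H C B A D I J F | N K J M L I D A B F | N K J I D A B C H F | N M J I D A B C H F | N M J K H C B A D F | N M L I D A B C H F | N M L I J K H C B F.
That gives 7 routes.

7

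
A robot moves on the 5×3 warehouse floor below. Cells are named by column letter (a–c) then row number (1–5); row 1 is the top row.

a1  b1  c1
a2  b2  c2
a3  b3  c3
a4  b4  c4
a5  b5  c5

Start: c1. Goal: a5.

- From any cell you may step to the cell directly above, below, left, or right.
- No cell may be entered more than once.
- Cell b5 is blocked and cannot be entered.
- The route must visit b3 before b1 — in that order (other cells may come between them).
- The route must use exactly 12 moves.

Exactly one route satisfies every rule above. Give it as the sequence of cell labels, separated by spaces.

The waypoints must appear in the order b3, b1, with no cell reused.
Route from c1: 3× down (reaching c4), left to b4, 3× up (reaching b1), left to a1, 4× down (reaching a5) — 12 moves in all.
Check: order respected (b3 at step 5, b1 at step 7); 12 moves as required.

c1 c2 c3 c4 b4 b3 b2 b1 a1 a2 a3 a4 a5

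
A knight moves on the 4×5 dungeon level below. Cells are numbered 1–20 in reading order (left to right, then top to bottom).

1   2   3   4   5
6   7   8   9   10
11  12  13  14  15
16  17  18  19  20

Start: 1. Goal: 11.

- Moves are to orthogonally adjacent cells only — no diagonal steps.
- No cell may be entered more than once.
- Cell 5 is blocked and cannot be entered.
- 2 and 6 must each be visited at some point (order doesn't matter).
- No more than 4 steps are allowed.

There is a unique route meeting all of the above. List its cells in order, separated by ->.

The 4-move cap with required stops at 2, 6 leaves no slack for detours.
Route from 1: right to 2, down to 7, left to 6, down to 11 — 4 moves in all.
Check: all required cells visited; 4 ≤ 4 moves.

1 -> 2 -> 7 -> 6 -> 11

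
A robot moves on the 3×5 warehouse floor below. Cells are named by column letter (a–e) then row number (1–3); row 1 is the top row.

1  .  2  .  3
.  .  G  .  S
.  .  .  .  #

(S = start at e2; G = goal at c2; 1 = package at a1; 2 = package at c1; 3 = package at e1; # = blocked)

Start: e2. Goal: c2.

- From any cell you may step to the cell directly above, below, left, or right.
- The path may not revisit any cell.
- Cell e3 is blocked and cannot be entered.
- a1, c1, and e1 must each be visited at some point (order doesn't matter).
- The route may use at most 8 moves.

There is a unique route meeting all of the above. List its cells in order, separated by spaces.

e2 e1 d1 c1 b1 a1 a2 b2 c2

The budget equals the shortest possible length, so every move has to be on a shortest route through the required cells.
Route from e2: up to e1, 4× left (reaching a1), down to a2, 2× right (reaching c2) — 8 moves in all.
Check: all required cells visited; 8 ≤ 8 moves.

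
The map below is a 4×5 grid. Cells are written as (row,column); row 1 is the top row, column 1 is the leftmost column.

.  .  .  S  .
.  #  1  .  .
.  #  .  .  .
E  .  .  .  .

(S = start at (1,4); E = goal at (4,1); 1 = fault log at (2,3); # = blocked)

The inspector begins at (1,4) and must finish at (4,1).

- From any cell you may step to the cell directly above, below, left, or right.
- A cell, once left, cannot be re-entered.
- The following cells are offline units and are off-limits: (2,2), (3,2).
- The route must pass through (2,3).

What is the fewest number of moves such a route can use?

6

Any route passes through (2,3) somewhere between (1,4) and (4,1). Summing Manhattan distances along the two legs ((1,4) → (2,3) → (4,1)) gives a lower bound of 2 + 4 = 6 moves.
A route of 6 moves achieves this: (1,4) → (2,4) → (2,3) → (3,3) → (4,3) → (4,2) → (4,1).
Since 6 matches the lower bound, it is optimal.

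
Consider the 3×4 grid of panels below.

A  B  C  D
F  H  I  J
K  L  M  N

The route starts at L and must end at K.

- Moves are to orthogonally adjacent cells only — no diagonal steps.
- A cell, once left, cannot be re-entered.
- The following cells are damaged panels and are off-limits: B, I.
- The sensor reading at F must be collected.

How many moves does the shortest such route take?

Any route passes through F somewhere between L and K. Summing Manhattan distances along the two legs (L → F → K) gives a lower bound of 2 + 1 = 3 moves.
A route of 3 moves achieves this: L → H → F → K.
Since 3 matches the lower bound, it is optimal.

3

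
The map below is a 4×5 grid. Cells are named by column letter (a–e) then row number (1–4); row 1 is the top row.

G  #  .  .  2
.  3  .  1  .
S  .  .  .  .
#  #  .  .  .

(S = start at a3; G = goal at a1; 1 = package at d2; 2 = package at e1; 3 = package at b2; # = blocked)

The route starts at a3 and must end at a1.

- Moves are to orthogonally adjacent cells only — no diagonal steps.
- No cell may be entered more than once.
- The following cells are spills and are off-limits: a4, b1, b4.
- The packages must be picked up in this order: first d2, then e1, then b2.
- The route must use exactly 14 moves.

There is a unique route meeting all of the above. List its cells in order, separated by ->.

a3 -> b3 -> c3 -> c4 -> d4 -> d3 -> d2 -> e2 -> e1 -> d1 -> c1 -> c2 -> b2 -> a2 -> a1

The waypoints must appear in the order d2, e1, b2, with no cell reused.
Route from a3: 2× right (reaching c3), down to c4, right to d4, 2× up (reaching d2), right to e2, up to e1, 2× left (reaching c1), down to c2, 2× left (reaching a2), up to a1 — 14 moves in all.
Check: order respected (1 at step 6, 2 at step 8, 3 at step 12); 14 moves as required.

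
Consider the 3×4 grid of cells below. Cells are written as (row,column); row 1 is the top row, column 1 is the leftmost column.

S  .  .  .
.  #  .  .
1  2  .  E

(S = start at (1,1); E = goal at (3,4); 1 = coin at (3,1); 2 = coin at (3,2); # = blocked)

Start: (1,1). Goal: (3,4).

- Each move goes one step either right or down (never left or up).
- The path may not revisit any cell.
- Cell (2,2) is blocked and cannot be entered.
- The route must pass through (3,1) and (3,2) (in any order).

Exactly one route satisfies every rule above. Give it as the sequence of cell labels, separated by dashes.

(1,1) - (2,1) - (3,1) - (3,2) - (3,3) - (3,4)

Moves only go right or down, so the column and row indices never decrease.
Route from (1,1): down 2 to (3,1), right 3 to (3,4) — 5 moves in all.
Check: all required cells visited.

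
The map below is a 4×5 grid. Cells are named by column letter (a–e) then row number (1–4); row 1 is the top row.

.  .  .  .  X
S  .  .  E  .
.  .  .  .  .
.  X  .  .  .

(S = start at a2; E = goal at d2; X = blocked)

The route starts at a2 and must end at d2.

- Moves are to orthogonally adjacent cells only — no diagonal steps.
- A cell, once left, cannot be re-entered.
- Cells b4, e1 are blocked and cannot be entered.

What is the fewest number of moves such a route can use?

3

The Manhattan distance from a2 to d2 is |2−2| + |1−4| = 3, so at least 3 moves are needed.
A route of 3 moves achieves this: a2 → b2 → c2 → d2.
Since 3 matches the lower bound, it is optimal.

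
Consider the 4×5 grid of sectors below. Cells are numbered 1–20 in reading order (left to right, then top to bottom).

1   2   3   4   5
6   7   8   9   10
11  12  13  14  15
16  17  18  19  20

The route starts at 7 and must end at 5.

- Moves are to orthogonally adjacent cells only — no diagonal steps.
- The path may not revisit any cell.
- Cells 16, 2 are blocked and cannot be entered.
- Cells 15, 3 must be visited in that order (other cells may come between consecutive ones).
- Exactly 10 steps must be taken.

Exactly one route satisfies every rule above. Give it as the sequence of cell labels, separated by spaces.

7 12 13 14 15 10 9 8 3 4 5

The waypoints must appear in the order 15, 3, with no cell reused.
Route from 7: down 1 to 12, right 3 to 15, up 1 to 10, left 2 to 8, up 1 to 3, right 2 to 5 — 10 moves in all.
Check: order respected (15 at step 4, 3 at step 8); 10 moves as required.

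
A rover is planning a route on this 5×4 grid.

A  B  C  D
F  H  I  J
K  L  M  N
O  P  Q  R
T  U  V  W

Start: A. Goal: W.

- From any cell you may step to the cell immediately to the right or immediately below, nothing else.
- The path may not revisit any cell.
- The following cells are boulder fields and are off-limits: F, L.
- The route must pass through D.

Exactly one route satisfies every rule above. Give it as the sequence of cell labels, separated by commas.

A, B, C, D, J, N, R, W

Moves only go right or down, so the column and row indices never decrease.
Route from A: right 3 to D, down 4 to W — 7 moves in all.
Check: all required cells visited.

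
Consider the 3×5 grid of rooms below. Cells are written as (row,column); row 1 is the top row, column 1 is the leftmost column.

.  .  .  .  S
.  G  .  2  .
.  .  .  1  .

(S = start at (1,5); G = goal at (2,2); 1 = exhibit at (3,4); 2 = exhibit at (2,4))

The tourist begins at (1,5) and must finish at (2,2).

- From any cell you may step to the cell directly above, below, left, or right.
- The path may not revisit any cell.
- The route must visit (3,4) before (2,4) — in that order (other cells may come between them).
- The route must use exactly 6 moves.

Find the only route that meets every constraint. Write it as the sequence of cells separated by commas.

(1,5), (2,5), (3,5), (3,4), (2,4), (2,3), (2,2)

The waypoints must appear in the order (3,4), (2,4), with no cell reused.
Route from (1,5): 2× down (reaching (3,5)), left to (3,4), up to (2,4), 2× left (reaching (2,2)) — 6 moves in all.
Check: order respected (1 at step 3, 2 at step 4); 6 moves as required.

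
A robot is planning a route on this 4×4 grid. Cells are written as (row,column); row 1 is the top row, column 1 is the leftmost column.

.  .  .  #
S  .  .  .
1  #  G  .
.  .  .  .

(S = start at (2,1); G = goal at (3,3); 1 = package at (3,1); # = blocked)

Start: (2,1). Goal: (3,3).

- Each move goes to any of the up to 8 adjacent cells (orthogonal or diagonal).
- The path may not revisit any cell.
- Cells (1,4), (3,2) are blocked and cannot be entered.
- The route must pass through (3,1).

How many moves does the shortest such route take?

3

Any route passes through (3,1) somewhere between (2,1) and (3,3). Summing Chebyshev distances along the two legs ((2,1) → (3,1) → (3,3)) gives a lower bound of 1 + 2 = 3 moves.
A route of 3 moves achieves this: (2,1) → (3,1) → (2,2) → (3,3).
Since 3 matches the lower bound, it is optimal.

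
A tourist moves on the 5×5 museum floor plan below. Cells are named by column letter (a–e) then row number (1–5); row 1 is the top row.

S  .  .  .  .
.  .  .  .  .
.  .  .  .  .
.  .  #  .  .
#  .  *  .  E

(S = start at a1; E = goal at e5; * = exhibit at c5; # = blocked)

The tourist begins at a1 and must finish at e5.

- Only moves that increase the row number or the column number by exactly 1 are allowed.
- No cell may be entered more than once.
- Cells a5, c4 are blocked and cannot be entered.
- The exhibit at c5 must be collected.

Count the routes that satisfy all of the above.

A right/down-only route from a1 to e5 makes exactly 4 down-moves and 4 right-moves in some order.
With no other constraints that would be C(8,4) = 70 routes.
Split at c5 and multiply the segment counts (each segment already excludes blocked cells): a1→c5: 4; c5→e5: 1; product = 4.
That gives 4 routes.

4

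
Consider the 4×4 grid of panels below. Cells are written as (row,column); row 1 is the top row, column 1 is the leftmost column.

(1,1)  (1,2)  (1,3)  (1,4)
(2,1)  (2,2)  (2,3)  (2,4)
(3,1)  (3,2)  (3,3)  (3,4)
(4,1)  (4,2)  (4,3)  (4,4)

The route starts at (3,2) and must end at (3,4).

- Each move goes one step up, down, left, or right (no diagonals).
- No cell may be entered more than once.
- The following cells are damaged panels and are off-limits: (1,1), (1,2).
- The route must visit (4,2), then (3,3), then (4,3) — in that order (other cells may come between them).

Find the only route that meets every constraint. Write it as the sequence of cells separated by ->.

(3,2) -> (4,2) -> (4,1) -> (3,1) -> (2,1) -> (2,2) -> (2,3) -> (3,3) -> (4,3) -> (4,4) -> (3,4)

The waypoints must appear in the order (4,2), (3,3), (4,3), with no cell reused.
Route from (3,2): down 1 to (4,2), left 1 to (4,1), up 2 to (2,1), right 2 to (2,3), down 2 to (4,3), right 1 to (4,4), up 1 to (3,4) — 10 moves in all.
Check: order respected ((4,2) at step 1, (3,3) at step 7, (4,3) at step 8).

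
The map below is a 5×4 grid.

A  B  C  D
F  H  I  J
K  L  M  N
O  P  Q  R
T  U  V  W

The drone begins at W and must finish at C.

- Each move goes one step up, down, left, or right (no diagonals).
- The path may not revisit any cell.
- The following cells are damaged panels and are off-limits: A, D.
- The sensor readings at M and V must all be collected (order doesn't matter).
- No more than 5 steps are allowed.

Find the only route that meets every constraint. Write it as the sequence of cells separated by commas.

W, V, Q, M, I, C

The 5-move cap with required stops at M, V leaves no slack for detours.
Route from W: left 1 to V, up 4 to C — 5 moves in all.
Check: all required cells visited; 5 ≤ 5 moves.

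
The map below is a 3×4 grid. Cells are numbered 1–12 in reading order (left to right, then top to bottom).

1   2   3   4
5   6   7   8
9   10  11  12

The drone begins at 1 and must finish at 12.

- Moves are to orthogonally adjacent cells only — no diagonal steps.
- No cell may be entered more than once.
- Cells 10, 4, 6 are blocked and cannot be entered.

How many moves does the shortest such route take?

5

The Manhattan distance from 1 to 12 is |1−3| + |1−4| = 5, so at least 5 moves are needed.
A route of 5 moves achieves this: 1 → 2 → 3 → 7 → 11 → 12.
Since 5 matches the lower bound, it is optimal.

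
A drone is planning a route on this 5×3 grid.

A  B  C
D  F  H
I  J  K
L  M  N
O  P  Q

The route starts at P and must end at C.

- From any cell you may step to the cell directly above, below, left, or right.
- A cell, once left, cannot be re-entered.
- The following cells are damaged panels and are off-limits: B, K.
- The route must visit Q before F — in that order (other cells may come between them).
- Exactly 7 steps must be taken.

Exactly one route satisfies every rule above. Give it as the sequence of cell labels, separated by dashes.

The waypoints must appear in the order Q, F, with no cell reused.
Route from P: right to Q, up to N, left to M, 2× up (reaching F), right to H, up to C — 7 moves in all.
Check: order respected (Q at step 1, F at step 5); 7 moves as required.

P - Q - N - M - J - F - H - C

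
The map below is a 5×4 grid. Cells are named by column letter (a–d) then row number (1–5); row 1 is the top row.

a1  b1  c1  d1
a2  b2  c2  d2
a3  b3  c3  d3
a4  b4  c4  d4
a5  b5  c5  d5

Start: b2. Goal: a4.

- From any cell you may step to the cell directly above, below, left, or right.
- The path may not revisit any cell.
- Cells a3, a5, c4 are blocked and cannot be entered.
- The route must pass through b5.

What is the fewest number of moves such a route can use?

9

Any route passes through b5 somewhere between b2 and a4. Summing Manhattan distances along the two legs (b2 → b5 → a4) gives a lower bound of 3 + 2 = 5 moves.
The shortest route satisfying every rule uses 9 moves: b2 → b3 → c3 → d3 → d4 → d5 → c5 → b5 → b4 → a4.
The bound of 5 isn't tight here; checking systematically, no route of length 5 through 8 satisfies every constraint (on a 4-connected grid the length of any start-to-goal walk has the same parity as the Manhattan bound, so only lengths 5, 7, 9, … need checking), so 9 is the minimum.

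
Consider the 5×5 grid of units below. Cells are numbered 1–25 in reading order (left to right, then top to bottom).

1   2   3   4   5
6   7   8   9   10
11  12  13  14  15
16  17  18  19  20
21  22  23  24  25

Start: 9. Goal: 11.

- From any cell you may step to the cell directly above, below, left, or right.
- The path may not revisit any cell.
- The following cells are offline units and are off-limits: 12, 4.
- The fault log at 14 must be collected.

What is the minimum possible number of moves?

Any route passes through 14 somewhere between 9 and 11. Summing Manhattan distances along the two legs (9 → 14 → 11) gives a lower bound of 1 + 3 = 4 moves.
That bound ignores the blocked cells. Measuring each leg by the fewest moves that actually steer around them (9→14: 1; 14→11: 5) raises the lower bound to 6.
A route of 6 moves exists: 9 → 14 → 19 → 18 → 17 → 16 → 11.
Since 6 matches that lower bound, it is optimal.

6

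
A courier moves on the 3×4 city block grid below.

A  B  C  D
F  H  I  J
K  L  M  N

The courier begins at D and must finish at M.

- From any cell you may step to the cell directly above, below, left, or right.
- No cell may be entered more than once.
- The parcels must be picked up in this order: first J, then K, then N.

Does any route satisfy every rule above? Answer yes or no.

Ignoring the required order, 1 revisit-free route from D to M passes through all of J, K, and N; the waypoint orders that occur are K → J → N (1) — never J → K → N.

no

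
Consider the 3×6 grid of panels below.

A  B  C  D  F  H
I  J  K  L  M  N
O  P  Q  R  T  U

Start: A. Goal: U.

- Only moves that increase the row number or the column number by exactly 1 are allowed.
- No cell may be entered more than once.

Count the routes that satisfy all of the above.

21

A right/down-only route from A to U makes exactly 2 down-moves and 5 right-moves in some order.
With no other constraints that would be C(7,2) = 21 routes.
That gives 21 routes.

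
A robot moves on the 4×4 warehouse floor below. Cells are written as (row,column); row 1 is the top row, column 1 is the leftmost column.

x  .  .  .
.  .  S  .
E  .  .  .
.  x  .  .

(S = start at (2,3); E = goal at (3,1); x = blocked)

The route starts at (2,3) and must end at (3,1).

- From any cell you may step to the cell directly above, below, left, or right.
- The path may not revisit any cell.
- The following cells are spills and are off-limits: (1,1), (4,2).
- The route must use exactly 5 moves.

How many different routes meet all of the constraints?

Need simple routes of exactly 5 moves from (2,3) to (3,1) (Manhattan distance 3, so 1 moves are spent on a detour and 1 undoing it).
Enumerating: (2,3) (1,3) (1,2) (2,2) (3,2) (3,1) | (2,3) (1,3) (1,2) (2,2) (2,1) (3,1) | (2,3) (3,3) (3,2) (2,2) (2,1) (3,1) | (2,3) (2,4) (3,4) (3,3) (3,2) (3,1).
That gives 4 routes.

4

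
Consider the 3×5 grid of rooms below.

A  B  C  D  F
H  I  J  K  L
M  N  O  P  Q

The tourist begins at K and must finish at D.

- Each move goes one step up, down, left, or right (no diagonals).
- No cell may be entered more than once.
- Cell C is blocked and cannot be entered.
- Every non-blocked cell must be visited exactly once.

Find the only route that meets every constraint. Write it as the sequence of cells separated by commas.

Need to visit all 14 open cells exactly once, starting at K and ending at D.
Cell Q has only two open neighbours (L and P), so the path must pass straight through it: one of those is the cell it's entered from and the other is where it exits.
Route from K: 2× left (reaching I), up to B, left to A, 2× down (reaching M), 4× right (reaching Q), 2× up (reaching F), left to D — 13 moves in all.
Check: all 14 open cells covered.

K, J, I, B, A, H, M, N, O, P, Q, L, F, D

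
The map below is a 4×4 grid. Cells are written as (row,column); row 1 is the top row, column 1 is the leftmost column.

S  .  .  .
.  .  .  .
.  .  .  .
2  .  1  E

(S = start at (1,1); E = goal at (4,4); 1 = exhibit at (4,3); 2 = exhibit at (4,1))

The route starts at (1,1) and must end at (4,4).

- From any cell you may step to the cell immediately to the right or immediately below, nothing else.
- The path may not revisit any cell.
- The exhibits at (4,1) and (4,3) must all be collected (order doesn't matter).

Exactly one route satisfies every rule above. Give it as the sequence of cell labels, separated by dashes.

Moves only go right or down, so the column and row indices never decrease.
Route from (1,1): 3× down (reaching (4,1)), 3× right (reaching (4,4)) — 6 moves in all.
Check: all required cells visited.

(1,1) - (2,1) - (3,1) - (4,1) - (4,2) - (4,3) - (4,4)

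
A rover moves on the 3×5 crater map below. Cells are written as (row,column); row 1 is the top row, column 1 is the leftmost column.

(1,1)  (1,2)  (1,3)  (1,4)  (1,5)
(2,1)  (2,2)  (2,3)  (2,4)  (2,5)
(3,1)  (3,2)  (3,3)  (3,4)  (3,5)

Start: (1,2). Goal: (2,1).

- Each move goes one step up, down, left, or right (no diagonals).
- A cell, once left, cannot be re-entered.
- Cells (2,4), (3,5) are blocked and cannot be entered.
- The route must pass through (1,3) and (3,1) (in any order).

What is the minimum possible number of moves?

Any route passes through (1,3) and (3,1) in some order between (1,2) and (2,1). Summing Manhattan distances along each leg and taking the cheapest ordering ((1,2) → (1,3) → (3,1) → (2,1)) gives a lower bound of 1 + 4 + 1 = 6 moves.
A route of 6 moves achieves this: (1,2) → (1,3) → (2,3) → (3,3) → (3,2) → (3,1) → (2,1).
Since 6 matches the lower bound, it is optimal.

6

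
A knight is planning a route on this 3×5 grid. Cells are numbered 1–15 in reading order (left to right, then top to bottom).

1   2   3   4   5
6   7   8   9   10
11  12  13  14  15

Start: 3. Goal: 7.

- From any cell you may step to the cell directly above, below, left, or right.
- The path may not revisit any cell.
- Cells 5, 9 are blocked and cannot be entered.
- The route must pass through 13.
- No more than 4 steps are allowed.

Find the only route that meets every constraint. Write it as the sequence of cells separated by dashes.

3 - 8 - 13 - 12 - 7

The 4-move cap with required stops at 13 leaves no slack for detours.
Route from 3: down 2 to 13, left 1 to 12, up 1 to 7 — 4 moves in all.
Check: all required cells visited; 4 ≤ 4 moves.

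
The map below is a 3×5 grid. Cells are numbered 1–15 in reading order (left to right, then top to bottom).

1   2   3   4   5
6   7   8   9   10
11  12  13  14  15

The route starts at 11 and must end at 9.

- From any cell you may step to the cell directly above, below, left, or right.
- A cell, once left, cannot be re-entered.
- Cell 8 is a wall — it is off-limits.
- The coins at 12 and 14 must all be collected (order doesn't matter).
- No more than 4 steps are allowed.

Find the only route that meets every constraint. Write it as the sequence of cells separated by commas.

11, 12, 13, 14, 9

The 4-move cap with required stops at 12, 14 leaves no slack for detours.
Route from 11: right 3 to 14, up 1 to 9 — 4 moves in all.
Check: all required cells visited; 4 ≤ 4 moves.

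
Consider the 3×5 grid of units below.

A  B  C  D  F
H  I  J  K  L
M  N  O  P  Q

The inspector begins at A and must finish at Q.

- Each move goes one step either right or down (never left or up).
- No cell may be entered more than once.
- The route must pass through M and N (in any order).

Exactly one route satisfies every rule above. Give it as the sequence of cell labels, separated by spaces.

A H M N O P Q

Moves only go right or down, so the column and row indices never decrease.
Route from A: down 2 to M, right 4 to Q — 6 moves in all.
Check: all required cells visited.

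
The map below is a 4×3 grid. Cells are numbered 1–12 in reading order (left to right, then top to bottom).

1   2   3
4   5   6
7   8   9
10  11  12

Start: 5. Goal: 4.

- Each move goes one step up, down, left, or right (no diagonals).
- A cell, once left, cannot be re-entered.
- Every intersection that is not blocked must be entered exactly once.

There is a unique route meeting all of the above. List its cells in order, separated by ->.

5 -> 8 -> 7 -> 10 -> 11 -> 12 -> 9 -> 6 -> 3 -> 2 -> 1 -> 4

Need to visit all 12 open cells exactly once, starting at 5 and ending at 4.
Cell 10 has only two open neighbours (7 and 11), so the path must pass straight through it: one of those is the cell it's entered from and the other is where it exits.
Route from 5: down 1 to 8, left 1 to 7, down 1 to 10, right 2 to 12, up 3 to 3, left 2 to 1, down 1 to 4 — 11 moves in all.
Check: all 12 open cells covered.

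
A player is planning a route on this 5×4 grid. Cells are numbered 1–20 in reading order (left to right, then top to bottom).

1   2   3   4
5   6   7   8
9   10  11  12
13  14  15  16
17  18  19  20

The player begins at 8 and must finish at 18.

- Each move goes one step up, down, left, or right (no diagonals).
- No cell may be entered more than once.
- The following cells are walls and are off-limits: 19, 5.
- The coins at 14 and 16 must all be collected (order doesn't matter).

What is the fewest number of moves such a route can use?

Any route passes through 14 and 16 in some order between 8 and 18. Summing Manhattan distances along each leg and taking the cheapest ordering (8 → 16 → 14 → 18) gives a lower bound of 2 + 2 + 1 = 5 moves.
A route of 5 moves achieves this: 8 → 12 → 16 → 15 → 14 → 18.
Since 5 matches the lower bound, it is optimal.

5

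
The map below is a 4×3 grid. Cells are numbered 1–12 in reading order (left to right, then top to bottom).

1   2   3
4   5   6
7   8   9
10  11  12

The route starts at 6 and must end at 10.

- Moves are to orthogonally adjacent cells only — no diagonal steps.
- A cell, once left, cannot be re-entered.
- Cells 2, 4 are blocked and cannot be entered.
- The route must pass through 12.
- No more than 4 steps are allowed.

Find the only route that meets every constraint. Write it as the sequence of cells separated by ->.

6 -> 9 -> 12 -> 11 -> 10

The budget equals the shortest possible length, so every move has to be on a shortest route through the required cells.
Route from 6: 2× down (reaching 12), 2× left (reaching 10) — 4 moves in all.
Check: all required cells visited; 4 ≤ 4 moves.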